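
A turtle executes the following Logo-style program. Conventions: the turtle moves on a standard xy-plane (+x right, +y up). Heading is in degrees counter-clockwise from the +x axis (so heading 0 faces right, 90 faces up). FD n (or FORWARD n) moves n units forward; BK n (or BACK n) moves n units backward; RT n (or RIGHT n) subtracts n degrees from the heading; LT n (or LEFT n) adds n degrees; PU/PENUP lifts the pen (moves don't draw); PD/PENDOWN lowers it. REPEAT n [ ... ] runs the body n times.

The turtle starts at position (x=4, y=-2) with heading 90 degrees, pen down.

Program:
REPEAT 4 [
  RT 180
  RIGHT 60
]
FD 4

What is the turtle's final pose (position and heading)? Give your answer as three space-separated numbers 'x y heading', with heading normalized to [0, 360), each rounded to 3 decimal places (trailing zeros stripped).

Executing turtle program step by step:
Start: pos=(4,-2), heading=90, pen down
REPEAT 4 [
  -- iteration 1/4 --
  RT 180: heading 90 -> 270
  RT 60: heading 270 -> 210
  -- iteration 2/4 --
  RT 180: heading 210 -> 30
  RT 60: heading 30 -> 330
  -- iteration 3/4 --
  RT 180: heading 330 -> 150
  RT 60: heading 150 -> 90
  -- iteration 4/4 --
  RT 180: heading 90 -> 270
  RT 60: heading 270 -> 210
]
FD 4: (4,-2) -> (0.536,-4) [heading=210, draw]
Final: pos=(0.536,-4), heading=210, 1 segment(s) drawn

Answer: 0.536 -4 210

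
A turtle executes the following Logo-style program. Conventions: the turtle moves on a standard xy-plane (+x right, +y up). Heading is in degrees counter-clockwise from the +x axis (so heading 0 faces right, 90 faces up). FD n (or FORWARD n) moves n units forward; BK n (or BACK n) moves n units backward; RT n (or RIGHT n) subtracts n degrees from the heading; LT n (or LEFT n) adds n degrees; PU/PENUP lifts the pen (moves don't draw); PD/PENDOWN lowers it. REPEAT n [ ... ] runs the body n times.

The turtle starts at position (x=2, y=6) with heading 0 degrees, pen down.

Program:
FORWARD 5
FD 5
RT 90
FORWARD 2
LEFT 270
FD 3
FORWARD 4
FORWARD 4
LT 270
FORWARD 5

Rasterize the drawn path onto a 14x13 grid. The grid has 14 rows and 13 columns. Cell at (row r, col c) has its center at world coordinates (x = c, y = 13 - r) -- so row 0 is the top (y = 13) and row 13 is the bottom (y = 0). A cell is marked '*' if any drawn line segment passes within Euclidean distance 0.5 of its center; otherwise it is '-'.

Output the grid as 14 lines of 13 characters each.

Segment 0: (2,6) -> (7,6)
Segment 1: (7,6) -> (12,6)
Segment 2: (12,6) -> (12,4)
Segment 3: (12,4) -> (9,4)
Segment 4: (9,4) -> (5,4)
Segment 5: (5,4) -> (1,4)
Segment 6: (1,4) -> (1,9)

Answer: -------------
-------------
-------------
-------------
-*-----------
-*-----------
-*-----------
-************
-*----------*
-************
-------------
-------------
-------------
-------------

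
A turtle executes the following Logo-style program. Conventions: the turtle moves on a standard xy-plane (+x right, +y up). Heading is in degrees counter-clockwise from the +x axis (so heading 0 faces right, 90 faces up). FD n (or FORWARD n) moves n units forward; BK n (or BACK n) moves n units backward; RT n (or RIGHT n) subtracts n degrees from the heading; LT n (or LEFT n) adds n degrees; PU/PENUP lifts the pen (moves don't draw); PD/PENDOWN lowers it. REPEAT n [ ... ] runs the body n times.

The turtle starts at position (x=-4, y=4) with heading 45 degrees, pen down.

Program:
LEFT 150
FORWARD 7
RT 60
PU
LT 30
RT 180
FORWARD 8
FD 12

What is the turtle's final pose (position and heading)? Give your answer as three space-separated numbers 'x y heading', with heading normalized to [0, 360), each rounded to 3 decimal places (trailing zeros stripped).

Answer: 8.557 -2.988 345

Derivation:
Executing turtle program step by step:
Start: pos=(-4,4), heading=45, pen down
LT 150: heading 45 -> 195
FD 7: (-4,4) -> (-10.761,2.188) [heading=195, draw]
RT 60: heading 195 -> 135
PU: pen up
LT 30: heading 135 -> 165
RT 180: heading 165 -> 345
FD 8: (-10.761,2.188) -> (-3.034,0.118) [heading=345, move]
FD 12: (-3.034,0.118) -> (8.557,-2.988) [heading=345, move]
Final: pos=(8.557,-2.988), heading=345, 1 segment(s) drawn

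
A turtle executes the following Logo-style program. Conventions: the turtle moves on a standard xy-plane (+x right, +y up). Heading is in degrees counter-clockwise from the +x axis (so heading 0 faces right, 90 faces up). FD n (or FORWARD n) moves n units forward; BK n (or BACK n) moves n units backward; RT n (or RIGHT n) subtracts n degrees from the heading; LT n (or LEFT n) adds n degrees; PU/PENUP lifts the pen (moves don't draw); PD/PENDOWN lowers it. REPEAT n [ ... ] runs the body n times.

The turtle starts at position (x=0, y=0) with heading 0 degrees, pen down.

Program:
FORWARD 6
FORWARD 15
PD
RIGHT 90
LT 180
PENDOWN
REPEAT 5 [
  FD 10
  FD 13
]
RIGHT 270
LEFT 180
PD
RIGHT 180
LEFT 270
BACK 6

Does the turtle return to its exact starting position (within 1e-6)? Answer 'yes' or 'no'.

Executing turtle program step by step:
Start: pos=(0,0), heading=0, pen down
FD 6: (0,0) -> (6,0) [heading=0, draw]
FD 15: (6,0) -> (21,0) [heading=0, draw]
PD: pen down
RT 90: heading 0 -> 270
LT 180: heading 270 -> 90
PD: pen down
REPEAT 5 [
  -- iteration 1/5 --
  FD 10: (21,0) -> (21,10) [heading=90, draw]
  FD 13: (21,10) -> (21,23) [heading=90, draw]
  -- iteration 2/5 --
  FD 10: (21,23) -> (21,33) [heading=90, draw]
  FD 13: (21,33) -> (21,46) [heading=90, draw]
  -- iteration 3/5 --
  FD 10: (21,46) -> (21,56) [heading=90, draw]
  FD 13: (21,56) -> (21,69) [heading=90, draw]
  -- iteration 4/5 --
  FD 10: (21,69) -> (21,79) [heading=90, draw]
  FD 13: (21,79) -> (21,92) [heading=90, draw]
  -- iteration 5/5 --
  FD 10: (21,92) -> (21,102) [heading=90, draw]
  FD 13: (21,102) -> (21,115) [heading=90, draw]
]
RT 270: heading 90 -> 180
LT 180: heading 180 -> 0
PD: pen down
RT 180: heading 0 -> 180
LT 270: heading 180 -> 90
BK 6: (21,115) -> (21,109) [heading=90, draw]
Final: pos=(21,109), heading=90, 13 segment(s) drawn

Start position: (0, 0)
Final position: (21, 109)
Distance = 111.005; >= 1e-6 -> NOT closed

Answer: no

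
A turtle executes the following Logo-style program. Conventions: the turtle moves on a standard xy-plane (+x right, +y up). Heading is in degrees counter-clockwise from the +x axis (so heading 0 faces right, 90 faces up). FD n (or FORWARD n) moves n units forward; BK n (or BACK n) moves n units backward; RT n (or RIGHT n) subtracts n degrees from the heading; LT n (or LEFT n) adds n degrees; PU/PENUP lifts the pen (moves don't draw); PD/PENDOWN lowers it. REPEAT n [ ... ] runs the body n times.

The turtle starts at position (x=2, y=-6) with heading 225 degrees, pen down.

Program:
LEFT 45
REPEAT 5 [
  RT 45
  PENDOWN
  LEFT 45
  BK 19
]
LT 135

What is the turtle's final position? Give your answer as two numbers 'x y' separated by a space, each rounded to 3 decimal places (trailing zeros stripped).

Executing turtle program step by step:
Start: pos=(2,-6), heading=225, pen down
LT 45: heading 225 -> 270
REPEAT 5 [
  -- iteration 1/5 --
  RT 45: heading 270 -> 225
  PD: pen down
  LT 45: heading 225 -> 270
  BK 19: (2,-6) -> (2,13) [heading=270, draw]
  -- iteration 2/5 --
  RT 45: heading 270 -> 225
  PD: pen down
  LT 45: heading 225 -> 270
  BK 19: (2,13) -> (2,32) [heading=270, draw]
  -- iteration 3/5 --
  RT 45: heading 270 -> 225
  PD: pen down
  LT 45: heading 225 -> 270
  BK 19: (2,32) -> (2,51) [heading=270, draw]
  -- iteration 4/5 --
  RT 45: heading 270 -> 225
  PD: pen down
  LT 45: heading 225 -> 270
  BK 19: (2,51) -> (2,70) [heading=270, draw]
  -- iteration 5/5 --
  RT 45: heading 270 -> 225
  PD: pen down
  LT 45: heading 225 -> 270
  BK 19: (2,70) -> (2,89) [heading=270, draw]
]
LT 135: heading 270 -> 45
Final: pos=(2,89), heading=45, 5 segment(s) drawn

Answer: 2 89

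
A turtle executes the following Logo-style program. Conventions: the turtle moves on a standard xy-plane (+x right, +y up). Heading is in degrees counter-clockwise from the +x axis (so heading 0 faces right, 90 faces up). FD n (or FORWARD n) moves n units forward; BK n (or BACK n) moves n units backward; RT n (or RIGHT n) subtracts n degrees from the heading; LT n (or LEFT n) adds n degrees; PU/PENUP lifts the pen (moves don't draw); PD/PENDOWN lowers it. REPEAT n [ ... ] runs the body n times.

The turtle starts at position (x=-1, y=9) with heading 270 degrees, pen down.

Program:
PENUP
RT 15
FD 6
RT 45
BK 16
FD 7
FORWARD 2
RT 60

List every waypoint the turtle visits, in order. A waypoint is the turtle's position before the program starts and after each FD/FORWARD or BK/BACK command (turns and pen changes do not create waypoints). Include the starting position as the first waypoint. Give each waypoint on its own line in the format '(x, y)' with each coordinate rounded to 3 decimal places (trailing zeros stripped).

Executing turtle program step by step:
Start: pos=(-1,9), heading=270, pen down
PU: pen up
RT 15: heading 270 -> 255
FD 6: (-1,9) -> (-2.553,3.204) [heading=255, move]
RT 45: heading 255 -> 210
BK 16: (-2.553,3.204) -> (11.303,11.204) [heading=210, move]
FD 7: (11.303,11.204) -> (5.241,7.704) [heading=210, move]
FD 2: (5.241,7.704) -> (3.509,6.704) [heading=210, move]
RT 60: heading 210 -> 150
Final: pos=(3.509,6.704), heading=150, 0 segment(s) drawn
Waypoints (5 total):
(-1, 9)
(-2.553, 3.204)
(11.303, 11.204)
(5.241, 7.704)
(3.509, 6.704)

Answer: (-1, 9)
(-2.553, 3.204)
(11.303, 11.204)
(5.241, 7.704)
(3.509, 6.704)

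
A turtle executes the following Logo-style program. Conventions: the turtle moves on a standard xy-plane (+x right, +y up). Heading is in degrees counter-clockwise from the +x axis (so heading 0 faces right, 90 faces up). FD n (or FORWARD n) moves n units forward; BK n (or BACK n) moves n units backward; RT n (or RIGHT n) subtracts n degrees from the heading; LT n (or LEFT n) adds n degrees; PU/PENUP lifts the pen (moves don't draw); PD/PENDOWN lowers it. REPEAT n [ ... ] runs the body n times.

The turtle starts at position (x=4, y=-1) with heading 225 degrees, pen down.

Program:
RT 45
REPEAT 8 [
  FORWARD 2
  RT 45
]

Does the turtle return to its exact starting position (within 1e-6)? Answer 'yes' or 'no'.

Answer: yes

Derivation:
Executing turtle program step by step:
Start: pos=(4,-1), heading=225, pen down
RT 45: heading 225 -> 180
REPEAT 8 [
  -- iteration 1/8 --
  FD 2: (4,-1) -> (2,-1) [heading=180, draw]
  RT 45: heading 180 -> 135
  -- iteration 2/8 --
  FD 2: (2,-1) -> (0.586,0.414) [heading=135, draw]
  RT 45: heading 135 -> 90
  -- iteration 3/8 --
  FD 2: (0.586,0.414) -> (0.586,2.414) [heading=90, draw]
  RT 45: heading 90 -> 45
  -- iteration 4/8 --
  FD 2: (0.586,2.414) -> (2,3.828) [heading=45, draw]
  RT 45: heading 45 -> 0
  -- iteration 5/8 --
  FD 2: (2,3.828) -> (4,3.828) [heading=0, draw]
  RT 45: heading 0 -> 315
  -- iteration 6/8 --
  FD 2: (4,3.828) -> (5.414,2.414) [heading=315, draw]
  RT 45: heading 315 -> 270
  -- iteration 7/8 --
  FD 2: (5.414,2.414) -> (5.414,0.414) [heading=270, draw]
  RT 45: heading 270 -> 225
  -- iteration 8/8 --
  FD 2: (5.414,0.414) -> (4,-1) [heading=225, draw]
  RT 45: heading 225 -> 180
]
Final: pos=(4,-1), heading=180, 8 segment(s) drawn

Start position: (4, -1)
Final position: (4, -1)
Distance = 0; < 1e-6 -> CLOSED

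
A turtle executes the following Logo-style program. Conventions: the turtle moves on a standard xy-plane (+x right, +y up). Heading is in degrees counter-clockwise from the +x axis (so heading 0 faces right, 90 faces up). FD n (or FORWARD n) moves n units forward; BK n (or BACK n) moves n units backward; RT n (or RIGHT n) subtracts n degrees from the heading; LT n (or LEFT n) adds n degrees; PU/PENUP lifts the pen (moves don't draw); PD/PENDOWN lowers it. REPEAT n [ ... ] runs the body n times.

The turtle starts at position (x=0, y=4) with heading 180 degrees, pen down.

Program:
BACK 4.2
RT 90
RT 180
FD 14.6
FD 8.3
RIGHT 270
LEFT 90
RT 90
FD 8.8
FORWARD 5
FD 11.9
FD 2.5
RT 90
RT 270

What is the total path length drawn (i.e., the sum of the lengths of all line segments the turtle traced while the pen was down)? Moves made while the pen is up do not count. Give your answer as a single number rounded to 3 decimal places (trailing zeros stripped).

Answer: 55.3

Derivation:
Executing turtle program step by step:
Start: pos=(0,4), heading=180, pen down
BK 4.2: (0,4) -> (4.2,4) [heading=180, draw]
RT 90: heading 180 -> 90
RT 180: heading 90 -> 270
FD 14.6: (4.2,4) -> (4.2,-10.6) [heading=270, draw]
FD 8.3: (4.2,-10.6) -> (4.2,-18.9) [heading=270, draw]
RT 270: heading 270 -> 0
LT 90: heading 0 -> 90
RT 90: heading 90 -> 0
FD 8.8: (4.2,-18.9) -> (13,-18.9) [heading=0, draw]
FD 5: (13,-18.9) -> (18,-18.9) [heading=0, draw]
FD 11.9: (18,-18.9) -> (29.9,-18.9) [heading=0, draw]
FD 2.5: (29.9,-18.9) -> (32.4,-18.9) [heading=0, draw]
RT 90: heading 0 -> 270
RT 270: heading 270 -> 0
Final: pos=(32.4,-18.9), heading=0, 7 segment(s) drawn

Segment lengths:
  seg 1: (0,4) -> (4.2,4), length = 4.2
  seg 2: (4.2,4) -> (4.2,-10.6), length = 14.6
  seg 3: (4.2,-10.6) -> (4.2,-18.9), length = 8.3
  seg 4: (4.2,-18.9) -> (13,-18.9), length = 8.8
  seg 5: (13,-18.9) -> (18,-18.9), length = 5
  seg 6: (18,-18.9) -> (29.9,-18.9), length = 11.9
  seg 7: (29.9,-18.9) -> (32.4,-18.9), length = 2.5
Total = 55.3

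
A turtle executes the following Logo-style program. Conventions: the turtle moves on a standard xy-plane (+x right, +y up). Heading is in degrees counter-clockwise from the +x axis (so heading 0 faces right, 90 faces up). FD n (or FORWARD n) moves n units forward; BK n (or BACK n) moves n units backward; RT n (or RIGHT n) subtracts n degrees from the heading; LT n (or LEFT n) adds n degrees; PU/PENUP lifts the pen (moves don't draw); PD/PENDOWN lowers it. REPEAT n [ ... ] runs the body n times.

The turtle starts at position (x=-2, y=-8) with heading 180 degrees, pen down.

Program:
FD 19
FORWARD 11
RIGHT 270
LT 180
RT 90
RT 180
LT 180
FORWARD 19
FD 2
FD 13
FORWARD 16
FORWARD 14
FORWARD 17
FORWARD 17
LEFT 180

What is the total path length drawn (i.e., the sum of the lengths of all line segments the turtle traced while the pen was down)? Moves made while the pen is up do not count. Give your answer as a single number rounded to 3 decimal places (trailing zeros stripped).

Executing turtle program step by step:
Start: pos=(-2,-8), heading=180, pen down
FD 19: (-2,-8) -> (-21,-8) [heading=180, draw]
FD 11: (-21,-8) -> (-32,-8) [heading=180, draw]
RT 270: heading 180 -> 270
LT 180: heading 270 -> 90
RT 90: heading 90 -> 0
RT 180: heading 0 -> 180
LT 180: heading 180 -> 0
FD 19: (-32,-8) -> (-13,-8) [heading=0, draw]
FD 2: (-13,-8) -> (-11,-8) [heading=0, draw]
FD 13: (-11,-8) -> (2,-8) [heading=0, draw]
FD 16: (2,-8) -> (18,-8) [heading=0, draw]
FD 14: (18,-8) -> (32,-8) [heading=0, draw]
FD 17: (32,-8) -> (49,-8) [heading=0, draw]
FD 17: (49,-8) -> (66,-8) [heading=0, draw]
LT 180: heading 0 -> 180
Final: pos=(66,-8), heading=180, 9 segment(s) drawn

Segment lengths:
  seg 1: (-2,-8) -> (-21,-8), length = 19
  seg 2: (-21,-8) -> (-32,-8), length = 11
  seg 3: (-32,-8) -> (-13,-8), length = 19
  seg 4: (-13,-8) -> (-11,-8), length = 2
  seg 5: (-11,-8) -> (2,-8), length = 13
  seg 6: (2,-8) -> (18,-8), length = 16
  seg 7: (18,-8) -> (32,-8), length = 14
  seg 8: (32,-8) -> (49,-8), length = 17
  seg 9: (49,-8) -> (66,-8), length = 17
Total = 128

Answer: 128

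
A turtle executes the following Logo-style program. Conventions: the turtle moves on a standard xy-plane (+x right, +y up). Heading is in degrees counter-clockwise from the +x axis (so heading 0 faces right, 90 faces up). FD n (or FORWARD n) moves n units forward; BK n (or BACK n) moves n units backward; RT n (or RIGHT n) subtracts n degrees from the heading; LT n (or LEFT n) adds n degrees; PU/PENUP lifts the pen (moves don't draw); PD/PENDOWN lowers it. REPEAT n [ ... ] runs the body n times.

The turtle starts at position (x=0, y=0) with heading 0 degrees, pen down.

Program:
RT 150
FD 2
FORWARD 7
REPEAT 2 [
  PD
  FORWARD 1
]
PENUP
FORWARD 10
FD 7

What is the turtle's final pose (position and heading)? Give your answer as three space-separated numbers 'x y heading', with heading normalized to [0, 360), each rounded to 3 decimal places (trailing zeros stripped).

Answer: -24.249 -14 210

Derivation:
Executing turtle program step by step:
Start: pos=(0,0), heading=0, pen down
RT 150: heading 0 -> 210
FD 2: (0,0) -> (-1.732,-1) [heading=210, draw]
FD 7: (-1.732,-1) -> (-7.794,-4.5) [heading=210, draw]
REPEAT 2 [
  -- iteration 1/2 --
  PD: pen down
  FD 1: (-7.794,-4.5) -> (-8.66,-5) [heading=210, draw]
  -- iteration 2/2 --
  PD: pen down
  FD 1: (-8.66,-5) -> (-9.526,-5.5) [heading=210, draw]
]
PU: pen up
FD 10: (-9.526,-5.5) -> (-18.187,-10.5) [heading=210, move]
FD 7: (-18.187,-10.5) -> (-24.249,-14) [heading=210, move]
Final: pos=(-24.249,-14), heading=210, 4 segment(s) drawn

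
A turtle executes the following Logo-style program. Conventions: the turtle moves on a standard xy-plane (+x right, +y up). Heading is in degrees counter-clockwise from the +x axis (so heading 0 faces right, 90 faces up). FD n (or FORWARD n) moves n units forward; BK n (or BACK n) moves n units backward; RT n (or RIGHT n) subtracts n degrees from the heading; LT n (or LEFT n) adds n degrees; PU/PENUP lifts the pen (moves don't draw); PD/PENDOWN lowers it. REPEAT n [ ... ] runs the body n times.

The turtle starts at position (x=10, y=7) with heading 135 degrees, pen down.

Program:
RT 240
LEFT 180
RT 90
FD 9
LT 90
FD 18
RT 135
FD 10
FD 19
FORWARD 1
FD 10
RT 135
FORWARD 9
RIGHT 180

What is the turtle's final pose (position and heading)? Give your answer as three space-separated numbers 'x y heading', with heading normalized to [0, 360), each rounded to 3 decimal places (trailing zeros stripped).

Answer: 34.659 -10.254 345

Derivation:
Executing turtle program step by step:
Start: pos=(10,7), heading=135, pen down
RT 240: heading 135 -> 255
LT 180: heading 255 -> 75
RT 90: heading 75 -> 345
FD 9: (10,7) -> (18.693,4.671) [heading=345, draw]
LT 90: heading 345 -> 75
FD 18: (18.693,4.671) -> (23.352,22.057) [heading=75, draw]
RT 135: heading 75 -> 300
FD 10: (23.352,22.057) -> (28.352,13.397) [heading=300, draw]
FD 19: (28.352,13.397) -> (37.852,-3.057) [heading=300, draw]
FD 1: (37.852,-3.057) -> (38.352,-3.923) [heading=300, draw]
FD 10: (38.352,-3.923) -> (43.352,-12.584) [heading=300, draw]
RT 135: heading 300 -> 165
FD 9: (43.352,-12.584) -> (34.659,-10.254) [heading=165, draw]
RT 180: heading 165 -> 345
Final: pos=(34.659,-10.254), heading=345, 7 segment(s) drawn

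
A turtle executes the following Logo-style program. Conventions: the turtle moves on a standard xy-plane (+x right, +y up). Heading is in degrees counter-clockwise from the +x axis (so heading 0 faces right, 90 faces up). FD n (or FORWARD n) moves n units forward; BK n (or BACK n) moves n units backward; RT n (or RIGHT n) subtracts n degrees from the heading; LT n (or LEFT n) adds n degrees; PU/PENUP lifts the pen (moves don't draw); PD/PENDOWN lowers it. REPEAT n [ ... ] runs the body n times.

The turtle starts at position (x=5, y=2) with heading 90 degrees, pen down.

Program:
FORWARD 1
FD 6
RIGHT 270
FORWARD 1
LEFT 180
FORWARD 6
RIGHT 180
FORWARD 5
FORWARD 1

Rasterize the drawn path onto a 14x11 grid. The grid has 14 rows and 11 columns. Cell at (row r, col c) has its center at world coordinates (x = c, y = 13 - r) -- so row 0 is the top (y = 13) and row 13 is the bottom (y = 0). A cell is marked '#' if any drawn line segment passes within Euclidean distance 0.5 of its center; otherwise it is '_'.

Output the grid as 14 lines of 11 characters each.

Answer: ___________
___________
___________
___________
____#######
_____#_____
_____#_____
_____#_____
_____#_____
_____#_____
_____#_____
_____#_____
___________
___________

Derivation:
Segment 0: (5,2) -> (5,3)
Segment 1: (5,3) -> (5,9)
Segment 2: (5,9) -> (4,9)
Segment 3: (4,9) -> (10,9)
Segment 4: (10,9) -> (5,9)
Segment 5: (5,9) -> (4,9)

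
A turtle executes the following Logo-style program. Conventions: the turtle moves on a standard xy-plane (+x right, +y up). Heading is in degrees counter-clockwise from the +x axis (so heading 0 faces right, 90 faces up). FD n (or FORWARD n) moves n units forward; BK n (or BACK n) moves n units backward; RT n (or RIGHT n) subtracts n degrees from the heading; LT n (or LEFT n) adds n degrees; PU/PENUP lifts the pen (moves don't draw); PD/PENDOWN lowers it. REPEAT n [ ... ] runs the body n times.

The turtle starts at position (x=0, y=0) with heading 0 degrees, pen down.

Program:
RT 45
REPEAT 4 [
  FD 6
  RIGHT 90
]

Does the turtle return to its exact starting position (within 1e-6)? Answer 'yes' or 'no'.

Executing turtle program step by step:
Start: pos=(0,0), heading=0, pen down
RT 45: heading 0 -> 315
REPEAT 4 [
  -- iteration 1/4 --
  FD 6: (0,0) -> (4.243,-4.243) [heading=315, draw]
  RT 90: heading 315 -> 225
  -- iteration 2/4 --
  FD 6: (4.243,-4.243) -> (0,-8.485) [heading=225, draw]
  RT 90: heading 225 -> 135
  -- iteration 3/4 --
  FD 6: (0,-8.485) -> (-4.243,-4.243) [heading=135, draw]
  RT 90: heading 135 -> 45
  -- iteration 4/4 --
  FD 6: (-4.243,-4.243) -> (0,0) [heading=45, draw]
  RT 90: heading 45 -> 315
]
Final: pos=(0,0), heading=315, 4 segment(s) drawn

Start position: (0, 0)
Final position: (0, 0)
Distance = 0; < 1e-6 -> CLOSED

Answer: yes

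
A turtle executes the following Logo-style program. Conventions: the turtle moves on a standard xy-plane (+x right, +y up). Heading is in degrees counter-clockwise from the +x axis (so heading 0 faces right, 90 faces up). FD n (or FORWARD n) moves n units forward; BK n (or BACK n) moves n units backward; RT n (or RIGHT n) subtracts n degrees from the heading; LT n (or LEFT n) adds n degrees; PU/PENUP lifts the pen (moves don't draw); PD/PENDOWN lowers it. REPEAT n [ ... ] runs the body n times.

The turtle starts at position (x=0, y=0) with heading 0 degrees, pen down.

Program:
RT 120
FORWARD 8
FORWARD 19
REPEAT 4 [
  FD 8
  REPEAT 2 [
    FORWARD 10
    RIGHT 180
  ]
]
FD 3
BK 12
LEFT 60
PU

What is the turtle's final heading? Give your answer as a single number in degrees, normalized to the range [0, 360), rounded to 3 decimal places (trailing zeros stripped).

Executing turtle program step by step:
Start: pos=(0,0), heading=0, pen down
RT 120: heading 0 -> 240
FD 8: (0,0) -> (-4,-6.928) [heading=240, draw]
FD 19: (-4,-6.928) -> (-13.5,-23.383) [heading=240, draw]
REPEAT 4 [
  -- iteration 1/4 --
  FD 8: (-13.5,-23.383) -> (-17.5,-30.311) [heading=240, draw]
  REPEAT 2 [
    -- iteration 1/2 --
    FD 10: (-17.5,-30.311) -> (-22.5,-38.971) [heading=240, draw]
    RT 180: heading 240 -> 60
    -- iteration 2/2 --
    FD 10: (-22.5,-38.971) -> (-17.5,-30.311) [heading=60, draw]
    RT 180: heading 60 -> 240
  ]
  -- iteration 2/4 --
  FD 8: (-17.5,-30.311) -> (-21.5,-37.239) [heading=240, draw]
  REPEAT 2 [
    -- iteration 1/2 --
    FD 10: (-21.5,-37.239) -> (-26.5,-45.899) [heading=240, draw]
    RT 180: heading 240 -> 60
    -- iteration 2/2 --
    FD 10: (-26.5,-45.899) -> (-21.5,-37.239) [heading=60, draw]
    RT 180: heading 60 -> 240
  ]
  -- iteration 3/4 --
  FD 8: (-21.5,-37.239) -> (-25.5,-44.167) [heading=240, draw]
  REPEAT 2 [
    -- iteration 1/2 --
    FD 10: (-25.5,-44.167) -> (-30.5,-52.828) [heading=240, draw]
    RT 180: heading 240 -> 60
    -- iteration 2/2 --
    FD 10: (-30.5,-52.828) -> (-25.5,-44.167) [heading=60, draw]
    RT 180: heading 60 -> 240
  ]
  -- iteration 4/4 --
  FD 8: (-25.5,-44.167) -> (-29.5,-51.095) [heading=240, draw]
  REPEAT 2 [
    -- iteration 1/2 --
    FD 10: (-29.5,-51.095) -> (-34.5,-59.756) [heading=240, draw]
    RT 180: heading 240 -> 60
    -- iteration 2/2 --
    FD 10: (-34.5,-59.756) -> (-29.5,-51.095) [heading=60, draw]
    RT 180: heading 60 -> 240
  ]
]
FD 3: (-29.5,-51.095) -> (-31,-53.694) [heading=240, draw]
BK 12: (-31,-53.694) -> (-25,-43.301) [heading=240, draw]
LT 60: heading 240 -> 300
PU: pen up
Final: pos=(-25,-43.301), heading=300, 16 segment(s) drawn

Answer: 300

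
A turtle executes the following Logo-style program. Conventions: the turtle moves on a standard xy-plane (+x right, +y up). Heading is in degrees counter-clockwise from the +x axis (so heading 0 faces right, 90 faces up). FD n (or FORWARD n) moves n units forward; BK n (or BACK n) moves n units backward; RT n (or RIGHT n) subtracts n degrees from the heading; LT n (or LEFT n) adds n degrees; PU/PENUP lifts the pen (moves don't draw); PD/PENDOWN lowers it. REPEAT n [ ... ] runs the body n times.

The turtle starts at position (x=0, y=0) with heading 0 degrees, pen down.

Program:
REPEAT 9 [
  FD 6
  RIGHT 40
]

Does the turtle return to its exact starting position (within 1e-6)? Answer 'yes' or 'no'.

Answer: yes

Derivation:
Executing turtle program step by step:
Start: pos=(0,0), heading=0, pen down
REPEAT 9 [
  -- iteration 1/9 --
  FD 6: (0,0) -> (6,0) [heading=0, draw]
  RT 40: heading 0 -> 320
  -- iteration 2/9 --
  FD 6: (6,0) -> (10.596,-3.857) [heading=320, draw]
  RT 40: heading 320 -> 280
  -- iteration 3/9 --
  FD 6: (10.596,-3.857) -> (11.638,-9.766) [heading=280, draw]
  RT 40: heading 280 -> 240
  -- iteration 4/9 --
  FD 6: (11.638,-9.766) -> (8.638,-14.962) [heading=240, draw]
  RT 40: heading 240 -> 200
  -- iteration 5/9 --
  FD 6: (8.638,-14.962) -> (3,-17.014) [heading=200, draw]
  RT 40: heading 200 -> 160
  -- iteration 6/9 --
  FD 6: (3,-17.014) -> (-2.638,-14.962) [heading=160, draw]
  RT 40: heading 160 -> 120
  -- iteration 7/9 --
  FD 6: (-2.638,-14.962) -> (-5.638,-9.766) [heading=120, draw]
  RT 40: heading 120 -> 80
  -- iteration 8/9 --
  FD 6: (-5.638,-9.766) -> (-4.596,-3.857) [heading=80, draw]
  RT 40: heading 80 -> 40
  -- iteration 9/9 --
  FD 6: (-4.596,-3.857) -> (0,0) [heading=40, draw]
  RT 40: heading 40 -> 0
]
Final: pos=(0,0), heading=0, 9 segment(s) drawn

Start position: (0, 0)
Final position: (0, 0)
Distance = 0; < 1e-6 -> CLOSED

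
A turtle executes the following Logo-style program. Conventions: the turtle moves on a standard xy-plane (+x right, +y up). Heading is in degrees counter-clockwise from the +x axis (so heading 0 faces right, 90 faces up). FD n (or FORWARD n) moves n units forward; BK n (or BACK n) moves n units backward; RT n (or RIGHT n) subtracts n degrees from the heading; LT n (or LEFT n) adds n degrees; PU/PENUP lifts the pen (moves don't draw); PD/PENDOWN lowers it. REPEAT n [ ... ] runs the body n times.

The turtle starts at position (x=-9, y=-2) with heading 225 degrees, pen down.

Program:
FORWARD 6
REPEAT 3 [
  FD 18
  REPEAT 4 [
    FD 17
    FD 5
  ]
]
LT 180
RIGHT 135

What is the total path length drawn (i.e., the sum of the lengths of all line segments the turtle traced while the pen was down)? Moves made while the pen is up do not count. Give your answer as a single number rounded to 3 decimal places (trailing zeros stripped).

Executing turtle program step by step:
Start: pos=(-9,-2), heading=225, pen down
FD 6: (-9,-2) -> (-13.243,-6.243) [heading=225, draw]
REPEAT 3 [
  -- iteration 1/3 --
  FD 18: (-13.243,-6.243) -> (-25.971,-18.971) [heading=225, draw]
  REPEAT 4 [
    -- iteration 1/4 --
    FD 17: (-25.971,-18.971) -> (-37.991,-30.991) [heading=225, draw]
    FD 5: (-37.991,-30.991) -> (-41.527,-34.527) [heading=225, draw]
    -- iteration 2/4 --
    FD 17: (-41.527,-34.527) -> (-53.548,-46.548) [heading=225, draw]
    FD 5: (-53.548,-46.548) -> (-57.083,-50.083) [heading=225, draw]
    -- iteration 3/4 --
    FD 17: (-57.083,-50.083) -> (-69.104,-62.104) [heading=225, draw]
    FD 5: (-69.104,-62.104) -> (-72.64,-65.64) [heading=225, draw]
    -- iteration 4/4 --
    FD 17: (-72.64,-65.64) -> (-84.66,-77.66) [heading=225, draw]
    FD 5: (-84.66,-77.66) -> (-88.196,-81.196) [heading=225, draw]
  ]
  -- iteration 2/3 --
  FD 18: (-88.196,-81.196) -> (-100.924,-93.924) [heading=225, draw]
  REPEAT 4 [
    -- iteration 1/4 --
    FD 17: (-100.924,-93.924) -> (-112.945,-105.945) [heading=225, draw]
    FD 5: (-112.945,-105.945) -> (-116.48,-109.48) [heading=225, draw]
    -- iteration 2/4 --
    FD 17: (-116.48,-109.48) -> (-128.501,-121.501) [heading=225, draw]
    FD 5: (-128.501,-121.501) -> (-132.037,-125.037) [heading=225, draw]
    -- iteration 3/4 --
    FD 17: (-132.037,-125.037) -> (-144.057,-137.057) [heading=225, draw]
    FD 5: (-144.057,-137.057) -> (-147.593,-140.593) [heading=225, draw]
    -- iteration 4/4 --
    FD 17: (-147.593,-140.593) -> (-159.614,-152.614) [heading=225, draw]
    FD 5: (-159.614,-152.614) -> (-163.149,-156.149) [heading=225, draw]
  ]
  -- iteration 3/3 --
  FD 18: (-163.149,-156.149) -> (-175.877,-168.877) [heading=225, draw]
  REPEAT 4 [
    -- iteration 1/4 --
    FD 17: (-175.877,-168.877) -> (-187.898,-180.898) [heading=225, draw]
    FD 5: (-187.898,-180.898) -> (-191.434,-184.434) [heading=225, draw]
    -- iteration 2/4 --
    FD 17: (-191.434,-184.434) -> (-203.454,-196.454) [heading=225, draw]
    FD 5: (-203.454,-196.454) -> (-206.99,-199.99) [heading=225, draw]
    -- iteration 3/4 --
    FD 17: (-206.99,-199.99) -> (-219.011,-212.011) [heading=225, draw]
    FD 5: (-219.011,-212.011) -> (-222.546,-215.546) [heading=225, draw]
    -- iteration 4/4 --
    FD 17: (-222.546,-215.546) -> (-234.567,-227.567) [heading=225, draw]
    FD 5: (-234.567,-227.567) -> (-238.103,-231.103) [heading=225, draw]
  ]
]
LT 180: heading 225 -> 45
RT 135: heading 45 -> 270
Final: pos=(-238.103,-231.103), heading=270, 28 segment(s) drawn

Segment lengths:
  seg 1: (-9,-2) -> (-13.243,-6.243), length = 6
  seg 2: (-13.243,-6.243) -> (-25.971,-18.971), length = 18
  seg 3: (-25.971,-18.971) -> (-37.991,-30.991), length = 17
  seg 4: (-37.991,-30.991) -> (-41.527,-34.527), length = 5
  seg 5: (-41.527,-34.527) -> (-53.548,-46.548), length = 17
  seg 6: (-53.548,-46.548) -> (-57.083,-50.083), length = 5
  seg 7: (-57.083,-50.083) -> (-69.104,-62.104), length = 17
  seg 8: (-69.104,-62.104) -> (-72.64,-65.64), length = 5
  seg 9: (-72.64,-65.64) -> (-84.66,-77.66), length = 17
  seg 10: (-84.66,-77.66) -> (-88.196,-81.196), length = 5
  seg 11: (-88.196,-81.196) -> (-100.924,-93.924), length = 18
  seg 12: (-100.924,-93.924) -> (-112.945,-105.945), length = 17
  seg 13: (-112.945,-105.945) -> (-116.48,-109.48), length = 5
  seg 14: (-116.48,-109.48) -> (-128.501,-121.501), length = 17
  seg 15: (-128.501,-121.501) -> (-132.037,-125.037), length = 5
  seg 16: (-132.037,-125.037) -> (-144.057,-137.057), length = 17
  seg 17: (-144.057,-137.057) -> (-147.593,-140.593), length = 5
  seg 18: (-147.593,-140.593) -> (-159.614,-152.614), length = 17
  seg 19: (-159.614,-152.614) -> (-163.149,-156.149), length = 5
  seg 20: (-163.149,-156.149) -> (-175.877,-168.877), length = 18
  seg 21: (-175.877,-168.877) -> (-187.898,-180.898), length = 17
  seg 22: (-187.898,-180.898) -> (-191.434,-184.434), length = 5
  seg 23: (-191.434,-184.434) -> (-203.454,-196.454), length = 17
  seg 24: (-203.454,-196.454) -> (-206.99,-199.99), length = 5
  seg 25: (-206.99,-199.99) -> (-219.011,-212.011), length = 17
  seg 26: (-219.011,-212.011) -> (-222.546,-215.546), length = 5
  seg 27: (-222.546,-215.546) -> (-234.567,-227.567), length = 17
  seg 28: (-234.567,-227.567) -> (-238.103,-231.103), length = 5
Total = 324

Answer: 324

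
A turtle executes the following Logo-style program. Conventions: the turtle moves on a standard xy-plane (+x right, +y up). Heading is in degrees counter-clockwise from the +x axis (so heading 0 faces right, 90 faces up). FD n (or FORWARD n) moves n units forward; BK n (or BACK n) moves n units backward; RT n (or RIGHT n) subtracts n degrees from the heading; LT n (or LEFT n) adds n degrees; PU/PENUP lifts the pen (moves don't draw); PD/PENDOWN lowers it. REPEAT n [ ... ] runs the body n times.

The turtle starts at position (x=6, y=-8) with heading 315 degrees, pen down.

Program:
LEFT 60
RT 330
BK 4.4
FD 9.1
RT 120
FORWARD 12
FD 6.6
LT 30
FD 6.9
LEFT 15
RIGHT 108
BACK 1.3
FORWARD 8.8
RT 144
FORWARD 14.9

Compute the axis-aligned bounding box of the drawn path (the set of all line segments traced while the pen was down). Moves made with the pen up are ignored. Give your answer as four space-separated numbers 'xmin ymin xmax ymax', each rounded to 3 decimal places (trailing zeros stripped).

Executing turtle program step by step:
Start: pos=(6,-8), heading=315, pen down
LT 60: heading 315 -> 15
RT 330: heading 15 -> 45
BK 4.4: (6,-8) -> (2.889,-11.111) [heading=45, draw]
FD 9.1: (2.889,-11.111) -> (9.323,-4.677) [heading=45, draw]
RT 120: heading 45 -> 285
FD 12: (9.323,-4.677) -> (12.429,-16.268) [heading=285, draw]
FD 6.6: (12.429,-16.268) -> (14.137,-22.643) [heading=285, draw]
LT 30: heading 285 -> 315
FD 6.9: (14.137,-22.643) -> (19.016,-27.522) [heading=315, draw]
LT 15: heading 315 -> 330
RT 108: heading 330 -> 222
BK 1.3: (19.016,-27.522) -> (19.983,-26.652) [heading=222, draw]
FD 8.8: (19.983,-26.652) -> (13.443,-32.54) [heading=222, draw]
RT 144: heading 222 -> 78
FD 14.9: (13.443,-32.54) -> (16.541,-17.966) [heading=78, draw]
Final: pos=(16.541,-17.966), heading=78, 8 segment(s) drawn

Segment endpoints: x in {2.889, 6, 9.323, 12.429, 13.443, 14.137, 16.541, 19.016, 19.983}, y in {-32.54, -27.522, -26.652, -22.643, -17.966, -16.268, -11.111, -8, -4.677}
xmin=2.889, ymin=-32.54, xmax=19.983, ymax=-4.677

Answer: 2.889 -32.54 19.983 -4.677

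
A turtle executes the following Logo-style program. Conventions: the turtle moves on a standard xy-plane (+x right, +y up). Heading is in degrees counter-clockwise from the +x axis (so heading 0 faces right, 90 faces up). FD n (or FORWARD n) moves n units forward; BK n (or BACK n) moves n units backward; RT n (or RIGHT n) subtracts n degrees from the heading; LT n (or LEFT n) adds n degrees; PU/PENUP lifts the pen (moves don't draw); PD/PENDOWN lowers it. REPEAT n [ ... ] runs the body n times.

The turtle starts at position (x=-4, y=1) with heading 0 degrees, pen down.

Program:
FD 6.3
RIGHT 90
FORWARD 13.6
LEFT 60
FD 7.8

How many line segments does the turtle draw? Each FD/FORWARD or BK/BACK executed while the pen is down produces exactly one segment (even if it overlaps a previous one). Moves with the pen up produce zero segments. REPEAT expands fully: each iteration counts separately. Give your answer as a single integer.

Executing turtle program step by step:
Start: pos=(-4,1), heading=0, pen down
FD 6.3: (-4,1) -> (2.3,1) [heading=0, draw]
RT 90: heading 0 -> 270
FD 13.6: (2.3,1) -> (2.3,-12.6) [heading=270, draw]
LT 60: heading 270 -> 330
FD 7.8: (2.3,-12.6) -> (9.055,-16.5) [heading=330, draw]
Final: pos=(9.055,-16.5), heading=330, 3 segment(s) drawn
Segments drawn: 3

Answer: 3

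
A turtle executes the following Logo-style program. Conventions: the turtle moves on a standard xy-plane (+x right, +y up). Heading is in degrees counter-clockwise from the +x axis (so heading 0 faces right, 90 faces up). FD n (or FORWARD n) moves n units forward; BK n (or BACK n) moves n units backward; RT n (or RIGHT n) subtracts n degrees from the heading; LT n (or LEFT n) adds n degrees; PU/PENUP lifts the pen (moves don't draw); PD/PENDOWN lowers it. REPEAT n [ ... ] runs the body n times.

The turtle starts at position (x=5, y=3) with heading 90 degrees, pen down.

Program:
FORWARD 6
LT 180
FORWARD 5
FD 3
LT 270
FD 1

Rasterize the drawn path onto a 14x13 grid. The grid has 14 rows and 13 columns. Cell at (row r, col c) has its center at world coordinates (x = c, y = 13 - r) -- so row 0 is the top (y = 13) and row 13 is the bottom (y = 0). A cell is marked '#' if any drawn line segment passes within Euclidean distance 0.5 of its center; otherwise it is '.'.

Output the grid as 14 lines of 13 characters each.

Segment 0: (5,3) -> (5,9)
Segment 1: (5,9) -> (5,4)
Segment 2: (5,4) -> (5,1)
Segment 3: (5,1) -> (4,1)

Answer: .............
.............
.............
.............
.....#.......
.....#.......
.....#.......
.....#.......
.....#.......
.....#.......
.....#.......
.....#.......
....##.......
.............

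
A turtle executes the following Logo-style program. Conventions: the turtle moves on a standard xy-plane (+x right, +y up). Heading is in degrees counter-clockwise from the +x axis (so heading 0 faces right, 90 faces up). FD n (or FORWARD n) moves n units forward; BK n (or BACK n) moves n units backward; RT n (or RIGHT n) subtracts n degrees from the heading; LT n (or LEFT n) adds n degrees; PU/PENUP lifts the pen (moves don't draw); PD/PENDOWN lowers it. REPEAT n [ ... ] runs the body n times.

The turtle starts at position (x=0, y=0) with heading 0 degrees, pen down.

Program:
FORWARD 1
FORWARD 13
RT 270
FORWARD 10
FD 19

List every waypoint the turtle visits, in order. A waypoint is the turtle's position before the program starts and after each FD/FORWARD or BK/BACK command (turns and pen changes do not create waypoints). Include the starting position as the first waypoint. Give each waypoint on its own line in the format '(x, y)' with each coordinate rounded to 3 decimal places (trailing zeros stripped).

Answer: (0, 0)
(1, 0)
(14, 0)
(14, 10)
(14, 29)

Derivation:
Executing turtle program step by step:
Start: pos=(0,0), heading=0, pen down
FD 1: (0,0) -> (1,0) [heading=0, draw]
FD 13: (1,0) -> (14,0) [heading=0, draw]
RT 270: heading 0 -> 90
FD 10: (14,0) -> (14,10) [heading=90, draw]
FD 19: (14,10) -> (14,29) [heading=90, draw]
Final: pos=(14,29), heading=90, 4 segment(s) drawn
Waypoints (5 total):
(0, 0)
(1, 0)
(14, 0)
(14, 10)
(14, 29)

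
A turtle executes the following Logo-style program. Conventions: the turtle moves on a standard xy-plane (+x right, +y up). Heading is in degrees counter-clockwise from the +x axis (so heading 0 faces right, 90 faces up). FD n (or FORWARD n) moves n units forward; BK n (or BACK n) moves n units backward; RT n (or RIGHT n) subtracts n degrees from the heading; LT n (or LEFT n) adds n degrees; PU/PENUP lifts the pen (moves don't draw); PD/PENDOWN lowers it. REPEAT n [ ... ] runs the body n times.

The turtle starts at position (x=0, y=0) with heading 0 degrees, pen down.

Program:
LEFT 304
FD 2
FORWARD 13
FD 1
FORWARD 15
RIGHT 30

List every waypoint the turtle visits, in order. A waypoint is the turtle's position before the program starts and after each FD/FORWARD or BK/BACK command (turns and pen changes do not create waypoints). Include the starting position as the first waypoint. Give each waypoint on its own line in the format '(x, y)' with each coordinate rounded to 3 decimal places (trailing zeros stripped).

Answer: (0, 0)
(1.118, -1.658)
(8.388, -12.436)
(8.947, -13.265)
(17.335, -25.7)

Derivation:
Executing turtle program step by step:
Start: pos=(0,0), heading=0, pen down
LT 304: heading 0 -> 304
FD 2: (0,0) -> (1.118,-1.658) [heading=304, draw]
FD 13: (1.118,-1.658) -> (8.388,-12.436) [heading=304, draw]
FD 1: (8.388,-12.436) -> (8.947,-13.265) [heading=304, draw]
FD 15: (8.947,-13.265) -> (17.335,-25.7) [heading=304, draw]
RT 30: heading 304 -> 274
Final: pos=(17.335,-25.7), heading=274, 4 segment(s) drawn
Waypoints (5 total):
(0, 0)
(1.118, -1.658)
(8.388, -12.436)
(8.947, -13.265)
(17.335, -25.7)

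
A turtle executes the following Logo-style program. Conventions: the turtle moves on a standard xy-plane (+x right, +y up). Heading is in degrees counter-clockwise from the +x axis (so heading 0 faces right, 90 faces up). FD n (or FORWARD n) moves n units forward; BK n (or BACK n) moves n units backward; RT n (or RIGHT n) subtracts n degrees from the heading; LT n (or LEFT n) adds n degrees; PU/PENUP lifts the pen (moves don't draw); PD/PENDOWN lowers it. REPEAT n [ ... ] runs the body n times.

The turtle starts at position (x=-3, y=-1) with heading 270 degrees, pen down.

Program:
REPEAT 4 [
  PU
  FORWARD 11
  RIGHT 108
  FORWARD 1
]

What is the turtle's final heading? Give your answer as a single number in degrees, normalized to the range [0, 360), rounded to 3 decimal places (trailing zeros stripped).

Answer: 198

Derivation:
Executing turtle program step by step:
Start: pos=(-3,-1), heading=270, pen down
REPEAT 4 [
  -- iteration 1/4 --
  PU: pen up
  FD 11: (-3,-1) -> (-3,-12) [heading=270, move]
  RT 108: heading 270 -> 162
  FD 1: (-3,-12) -> (-3.951,-11.691) [heading=162, move]
  -- iteration 2/4 --
  PU: pen up
  FD 11: (-3.951,-11.691) -> (-14.413,-8.292) [heading=162, move]
  RT 108: heading 162 -> 54
  FD 1: (-14.413,-8.292) -> (-13.825,-7.483) [heading=54, move]
  -- iteration 3/4 --
  PU: pen up
  FD 11: (-13.825,-7.483) -> (-7.359,1.416) [heading=54, move]
  RT 108: heading 54 -> 306
  FD 1: (-7.359,1.416) -> (-6.771,0.607) [heading=306, move]
  -- iteration 4/4 --
  PU: pen up
  FD 11: (-6.771,0.607) -> (-0.306,-8.292) [heading=306, move]
  RT 108: heading 306 -> 198
  FD 1: (-0.306,-8.292) -> (-1.257,-8.601) [heading=198, move]
]
Final: pos=(-1.257,-8.601), heading=198, 0 segment(s) drawn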